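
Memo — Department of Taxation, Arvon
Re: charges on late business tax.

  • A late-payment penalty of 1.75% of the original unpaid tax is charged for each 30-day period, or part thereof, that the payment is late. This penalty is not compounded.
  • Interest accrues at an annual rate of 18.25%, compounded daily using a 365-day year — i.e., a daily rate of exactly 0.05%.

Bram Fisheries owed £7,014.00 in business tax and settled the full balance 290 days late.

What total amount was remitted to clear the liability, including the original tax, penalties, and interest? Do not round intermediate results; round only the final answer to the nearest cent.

£9,335.62

Penalty periods: ⌈290/30⌉ = 10; penalty = 10 × 1.75% × £7,014.00 = £1,227.45
Interest: £7,014.00 × ((1 + 0.0005)^290 − 1) = £7,014.00 × 0.15599768… = £1,094.1677…
Total = £7,014.00 + £1,227.4500 + £1,094.1677… = £9,335.62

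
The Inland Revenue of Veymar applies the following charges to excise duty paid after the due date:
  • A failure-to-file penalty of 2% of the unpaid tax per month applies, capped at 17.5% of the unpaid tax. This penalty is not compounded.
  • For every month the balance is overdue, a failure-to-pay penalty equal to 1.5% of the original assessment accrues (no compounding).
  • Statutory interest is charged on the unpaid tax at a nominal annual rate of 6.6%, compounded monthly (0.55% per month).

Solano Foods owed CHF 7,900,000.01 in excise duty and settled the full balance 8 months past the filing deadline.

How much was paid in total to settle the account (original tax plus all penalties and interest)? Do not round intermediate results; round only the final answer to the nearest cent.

CHF 10,466,365.43

Failure-to-file: 8 × 2% × CHF 7,900,000.01 = CHF 1,264,000.00… (under the 17.5% cap)
Failure-to-pay penalty: 8 × 1.5% × CHF 7,900,000.01 = CHF 948,000.00…
Interest: CHF 7,900,000.01 × ((1 + 0.0055)^8 − 1) = CHF 7,900,000.01 × 0.0448564… = CHF 354,365.4130…
Total = CHF 7,900,000.01 + CHF 2,212,000.0028 + CHF 354,365.4130… = CHF 10,466,365.43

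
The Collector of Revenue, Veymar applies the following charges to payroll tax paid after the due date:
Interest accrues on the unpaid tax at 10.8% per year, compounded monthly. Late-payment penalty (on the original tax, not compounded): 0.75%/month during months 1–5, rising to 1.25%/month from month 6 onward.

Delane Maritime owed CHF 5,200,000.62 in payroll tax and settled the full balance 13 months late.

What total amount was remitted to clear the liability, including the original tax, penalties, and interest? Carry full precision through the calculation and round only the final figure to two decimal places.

Penalty, months 1–5: 5 × 0.75% × CHF 5,200,000.62 = CHF 195,000.02…
Penalty, months 6–13: 8 × 1.25% × CHF 5,200,000.62 = CHF 520,000.06…
Interest (10.8%/yr ÷ 12 = 0.9%/month): CHF 5,200,000.62 × ((1 + 0.009)^13 − 1) = CHF 642,362.6392…
Total = CHF 5,200,000.62 + CHF 715,000.0853… + CHF 642,362.6392… = CHF 6,557,363.34

CHF 6,557,363.34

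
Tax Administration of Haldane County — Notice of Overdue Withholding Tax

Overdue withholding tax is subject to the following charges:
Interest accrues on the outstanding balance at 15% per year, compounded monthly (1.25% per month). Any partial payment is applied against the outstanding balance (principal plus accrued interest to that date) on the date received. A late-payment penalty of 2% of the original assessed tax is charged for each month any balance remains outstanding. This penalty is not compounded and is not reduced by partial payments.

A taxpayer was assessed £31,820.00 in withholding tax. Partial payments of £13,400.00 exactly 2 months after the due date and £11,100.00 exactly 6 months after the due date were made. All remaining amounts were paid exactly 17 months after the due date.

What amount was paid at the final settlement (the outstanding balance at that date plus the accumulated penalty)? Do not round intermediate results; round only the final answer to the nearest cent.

Balance at month 2: £31,820.0000 × (1 + 0.0125)^2 = £32,620.4719…
After £13,400.00 payment: £32,620.4719… − £13,400.00 = £19,220.4719…
Balance at month 6: £19,220.4719… × (1 + 0.0125)^4 = £20,199.6653…
After £11,100.00 payment: £20,199.6653… − £11,100.00 = £9,099.6653…
Balance at month 17: £9,099.6653… × (1 + 0.0125)^11 = £10,432.0766…
Penalty: 17 × 2% × £31,820.00 = £10,818.80
Final settlement = outstanding balance + penalty = £10,432.0766… + £10,818.80 = £21,250.88

£21,250.88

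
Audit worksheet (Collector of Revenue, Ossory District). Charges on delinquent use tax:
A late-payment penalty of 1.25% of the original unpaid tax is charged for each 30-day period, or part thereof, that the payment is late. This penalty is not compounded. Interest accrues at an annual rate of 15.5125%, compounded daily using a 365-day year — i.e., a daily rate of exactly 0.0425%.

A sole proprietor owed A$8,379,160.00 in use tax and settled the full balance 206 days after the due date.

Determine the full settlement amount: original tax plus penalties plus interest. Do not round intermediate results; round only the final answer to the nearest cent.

Penalty periods: ⌈206/30⌉ = 7; penalty = 7 × 1.25% × A$8,379,160.00 = A$733,176.50
Interest: A$8,379,160.00 × ((1 + 0.000425)^206 − 1) = A$8,379,160.00 × 0.09147654… = A$766,496.5418…
Total = A$8,379,160.00 + A$733,176.5000 + A$766,496.5418… = A$9,878,833.04

A$9,878,833.04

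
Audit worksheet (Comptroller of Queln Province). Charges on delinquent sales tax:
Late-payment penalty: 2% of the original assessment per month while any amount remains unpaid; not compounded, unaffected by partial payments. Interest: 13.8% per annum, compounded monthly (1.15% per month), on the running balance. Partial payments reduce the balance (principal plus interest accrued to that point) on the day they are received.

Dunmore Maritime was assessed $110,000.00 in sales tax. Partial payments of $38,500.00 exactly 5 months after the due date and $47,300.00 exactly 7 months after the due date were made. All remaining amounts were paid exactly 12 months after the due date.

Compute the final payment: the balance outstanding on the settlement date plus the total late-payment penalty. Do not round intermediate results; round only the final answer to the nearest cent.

$60,786.64

Balance at month 5: $110,000.0000 × (1 + 0.0115)^5 = $116,472.1576…
After $38,500.00 payment: $116,472.1576… − $38,500.00 = $77,972.1576…
Balance at month 7: $77,972.1576… × (1 + 0.0115)^2 = $79,775.8290…
After $47,300.00 payment: $79,775.8290… − $47,300.00 = $32,475.8290…
Balance at month 12: $32,475.8290… × (1 + 0.0115)^5 = $34,386.6353…
Penalty: 12 × 2% × $110,000.00 = $26,400.00
Final settlement = outstanding balance + penalty = $34,386.6353… + $26,400.00 = $60,786.64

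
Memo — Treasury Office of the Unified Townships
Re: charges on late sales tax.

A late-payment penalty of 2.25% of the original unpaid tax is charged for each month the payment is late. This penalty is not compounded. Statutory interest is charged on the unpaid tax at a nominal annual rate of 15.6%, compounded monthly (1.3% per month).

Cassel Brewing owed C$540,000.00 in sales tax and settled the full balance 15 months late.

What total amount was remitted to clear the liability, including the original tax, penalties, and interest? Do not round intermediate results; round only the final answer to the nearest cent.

C$837,693.77

Late-payment penalty = 2.25% × C$540,000.00 × 15 mo = C$182,250.00
Interest: C$540,000.00 × ((1 + 0.013)^15 − 1) = C$540,000.00 × 0.2137848… = C$115,443.7706…
Total = C$540,000.00 + C$182,250.0000 + C$115,443.7706… = C$837,693.77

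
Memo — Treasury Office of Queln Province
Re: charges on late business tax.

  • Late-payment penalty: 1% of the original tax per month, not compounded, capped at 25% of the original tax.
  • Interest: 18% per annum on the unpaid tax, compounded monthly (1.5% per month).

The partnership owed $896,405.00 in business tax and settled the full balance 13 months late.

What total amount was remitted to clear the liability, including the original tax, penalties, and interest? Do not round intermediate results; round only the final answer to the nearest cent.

Penalty: 13 × 1% × $896,405.00 = $116,532.65 (below the 25% cap of $224,101.25)
Interest: $896,405.00 × ((1 + 0.015)^13 − 1) = $896,405.00 × 0.2135524… = $191,429.4786…
Total = $896,405.00 + $116,532.6500 + $191,429.4786… = $1,204,367.13

$1,204,367.13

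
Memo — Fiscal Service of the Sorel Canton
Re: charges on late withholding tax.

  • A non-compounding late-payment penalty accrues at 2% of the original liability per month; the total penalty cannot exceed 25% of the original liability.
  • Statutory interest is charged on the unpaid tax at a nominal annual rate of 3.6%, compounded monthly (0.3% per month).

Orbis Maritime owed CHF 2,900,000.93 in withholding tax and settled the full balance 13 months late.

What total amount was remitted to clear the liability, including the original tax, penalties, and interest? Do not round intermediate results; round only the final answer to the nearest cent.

Penalty (uncapped): 13 × 2% × CHF 2,900,000.93 = CHF 754,000.24…; cap = 25% × CHF 2,900,000.93 = CHF 725,000.23… → penalty = CHF 725,000.23…
Interest: CHF 2,900,000.93 × ((1 + 0.003)^13 − 1) = CHF 2,900,000.93 × 0.0397098… = CHF 115,158.3996…
Total = CHF 2,900,000.93 + CHF 725,000.2325 + CHF 115,158.3996… = CHF 3,740,159.56

CHF 3,740,159.56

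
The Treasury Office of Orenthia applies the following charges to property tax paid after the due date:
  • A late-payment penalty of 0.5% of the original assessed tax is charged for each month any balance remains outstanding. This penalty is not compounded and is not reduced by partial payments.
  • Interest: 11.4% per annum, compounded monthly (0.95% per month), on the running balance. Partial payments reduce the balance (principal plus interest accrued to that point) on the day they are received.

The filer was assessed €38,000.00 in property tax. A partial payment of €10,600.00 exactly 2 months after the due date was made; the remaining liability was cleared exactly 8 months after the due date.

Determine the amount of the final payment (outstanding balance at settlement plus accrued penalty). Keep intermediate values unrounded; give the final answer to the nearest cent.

Balance at month 2: €38,000.0000 × (1 + 0.0095)^2 = €38,725.4295
After €10,600.00 payment: €38,725.4295 − €10,600.00 = €28,125.4295
Balance at month 8: €28,125.4295 × (1 + 0.0095)^6 = €29,767.1395…
Penalty: 8 × 0.5% × €38,000.00 = €1,520.00
Final settlement = outstanding balance + penalty = €29,767.1395… + €1,520.00 = €31,287.14

€31,287.14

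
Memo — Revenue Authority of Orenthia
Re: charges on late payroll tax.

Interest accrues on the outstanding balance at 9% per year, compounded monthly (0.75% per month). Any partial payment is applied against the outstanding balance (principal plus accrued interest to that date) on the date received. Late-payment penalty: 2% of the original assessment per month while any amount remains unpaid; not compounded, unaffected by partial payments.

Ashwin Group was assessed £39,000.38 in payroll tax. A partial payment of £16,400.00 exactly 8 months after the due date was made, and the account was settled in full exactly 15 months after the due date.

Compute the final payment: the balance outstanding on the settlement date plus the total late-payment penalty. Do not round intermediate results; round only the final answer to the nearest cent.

Balance at month 8: £39,000.3800 × (1 + 0.0075)^8 = £41,402.7585…
After £16,400.00 payment: £41,402.7585… − £16,400.00 = £25,002.7585…
Balance at month 15: £25,002.7585… × (1 + 0.0075)^7 = £26,345.3098…
Penalty: 15 × 2% × £39,000.38 = £11,700.11…
Final settlement = outstanding balance + penalty = £26,345.3098… + £11,700.11… = £38,045.42

£38,045.42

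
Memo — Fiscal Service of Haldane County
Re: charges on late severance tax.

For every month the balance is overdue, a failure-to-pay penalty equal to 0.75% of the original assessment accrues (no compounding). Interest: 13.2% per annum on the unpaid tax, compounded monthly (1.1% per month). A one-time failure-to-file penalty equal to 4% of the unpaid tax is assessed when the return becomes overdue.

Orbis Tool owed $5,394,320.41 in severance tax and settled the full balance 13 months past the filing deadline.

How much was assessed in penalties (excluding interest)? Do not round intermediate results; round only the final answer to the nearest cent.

$741,719.06

Failure-to-file penalty: 4% × $5,394,320.41 = $215,772.82…
Failure-to-pay penalty = 0.75% × $5,394,320.41 × 13 mo = $525,946.24…
Total penalty = $215,772.82… + $525,946.24… = $741,719.06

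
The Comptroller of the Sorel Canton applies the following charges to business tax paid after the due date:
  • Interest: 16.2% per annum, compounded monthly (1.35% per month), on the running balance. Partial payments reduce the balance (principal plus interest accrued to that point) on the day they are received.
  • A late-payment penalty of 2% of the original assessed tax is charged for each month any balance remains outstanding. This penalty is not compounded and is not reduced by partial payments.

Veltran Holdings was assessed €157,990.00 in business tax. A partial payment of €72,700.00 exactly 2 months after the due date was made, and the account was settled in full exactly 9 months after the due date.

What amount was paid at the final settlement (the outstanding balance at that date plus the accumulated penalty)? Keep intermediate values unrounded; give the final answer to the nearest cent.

€126,839.14

Balance at month 2: €157,990.0000 × (1 + 0.0135)^2 = €162,284.5237…
After €72,700.00 payment: €162,284.5237… − €72,700.00 = €89,584.5237…
Balance at month 9: €89,584.5237… × (1 + 0.0135)^7 = €98,400.9429…
Penalty: 9 × 2% × €157,990.00 = €28,438.20
Final settlement = outstanding balance + penalty = €98,400.9429… + €28,438.20 = €126,839.14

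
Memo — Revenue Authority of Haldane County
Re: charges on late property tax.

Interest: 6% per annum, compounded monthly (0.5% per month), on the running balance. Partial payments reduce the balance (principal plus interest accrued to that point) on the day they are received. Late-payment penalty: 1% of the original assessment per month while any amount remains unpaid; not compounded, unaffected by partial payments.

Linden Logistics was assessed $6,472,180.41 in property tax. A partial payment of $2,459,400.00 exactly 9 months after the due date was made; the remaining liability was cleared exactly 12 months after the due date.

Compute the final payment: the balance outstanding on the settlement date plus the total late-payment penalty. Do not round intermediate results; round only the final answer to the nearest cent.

Balance at month 9: $6,472,180.4100 × (1 + 0.005)^9 = $6,769,321.9610…
After $2,459,400.00 payment: $6,769,321.9610… − $2,459,400.00 = $4,309,921.9610…
Balance at month 12: $4,309,921.9610… × (1 + 0.005)^3 = $4,374,894.5733…
Penalty: 12 × 1% × $6,472,180.41 = $776,661.65…
Final settlement = outstanding balance + penalty = $4,374,894.5733… + $776,661.65… = $5,151,556.22

$5,151,556.22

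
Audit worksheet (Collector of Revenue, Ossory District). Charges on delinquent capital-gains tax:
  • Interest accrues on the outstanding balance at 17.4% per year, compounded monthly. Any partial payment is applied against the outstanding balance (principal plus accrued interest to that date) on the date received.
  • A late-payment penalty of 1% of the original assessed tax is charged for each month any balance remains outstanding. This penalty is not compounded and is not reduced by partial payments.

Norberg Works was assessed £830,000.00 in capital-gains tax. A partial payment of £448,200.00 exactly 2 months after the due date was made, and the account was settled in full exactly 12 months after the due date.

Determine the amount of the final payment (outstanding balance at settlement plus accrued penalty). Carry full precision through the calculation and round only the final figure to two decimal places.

£568,515.03

Monthly rate = 17.4% ÷ 12 = 1.45%
Balance at month 2: £830,000.0000 × (1 + 0.0145)^2 = £854,244.5075
After £448,200.00 payment: £854,244.5075 − £448,200.00 = £406,044.5075
Balance at month 12: £406,044.5075 × (1 + 0.0145)^10 = £468,915.0307…
Penalty: 12 × 1% × £830,000.00 = £99,600.00
Final settlement = outstanding balance + penalty = £468,915.0307… + £99,600.00 = £568,515.03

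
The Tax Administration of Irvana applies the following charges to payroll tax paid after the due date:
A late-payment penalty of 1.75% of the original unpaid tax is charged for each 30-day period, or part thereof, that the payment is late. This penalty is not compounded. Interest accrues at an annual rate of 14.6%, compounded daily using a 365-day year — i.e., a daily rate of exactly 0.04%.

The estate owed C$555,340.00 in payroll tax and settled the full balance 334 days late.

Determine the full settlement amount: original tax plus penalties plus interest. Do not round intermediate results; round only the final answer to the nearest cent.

Penalty periods: ⌈334/30⌉ = 12; penalty = 12 × 1.75% × C$555,340.00 = C$116,621.40
Interest: C$555,340.00 × ((1 + 0.0004)^334 − 1) = C$555,340.00 × 0.14290502… = C$79,360.8756…
Total = C$555,340.00 + C$116,621.4000 + C$79,360.8756… = C$751,322.28

C$751,322.28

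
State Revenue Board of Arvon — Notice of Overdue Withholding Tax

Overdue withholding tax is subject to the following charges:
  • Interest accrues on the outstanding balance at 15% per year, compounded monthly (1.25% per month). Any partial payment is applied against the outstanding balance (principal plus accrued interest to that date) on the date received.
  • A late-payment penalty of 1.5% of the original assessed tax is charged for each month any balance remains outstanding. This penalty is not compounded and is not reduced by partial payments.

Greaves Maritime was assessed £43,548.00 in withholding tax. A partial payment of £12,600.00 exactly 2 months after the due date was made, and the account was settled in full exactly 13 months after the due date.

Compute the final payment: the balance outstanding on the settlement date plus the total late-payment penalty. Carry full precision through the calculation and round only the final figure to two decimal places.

Balance at month 2: £43,548.0000 × (1 + 0.0125)^2 = £44,643.5044…
After £12,600.00 payment: £44,643.5044… − £12,600.00 = £32,043.5044…
Balance at month 13: £32,043.5044… × (1 + 0.0125)^11 = £36,735.4494…
Penalty: 13 × 1.5% × £43,548.00 = £8,491.86
Final settlement = outstanding balance + penalty = £36,735.4494… + £8,491.86 = £45,227.31

£45,227.31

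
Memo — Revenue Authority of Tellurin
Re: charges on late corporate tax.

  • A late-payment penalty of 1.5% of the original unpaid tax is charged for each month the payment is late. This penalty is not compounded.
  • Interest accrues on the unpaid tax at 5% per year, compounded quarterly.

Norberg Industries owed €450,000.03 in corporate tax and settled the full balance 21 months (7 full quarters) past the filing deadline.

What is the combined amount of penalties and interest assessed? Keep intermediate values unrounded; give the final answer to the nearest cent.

Late-payment penalty: 21 × 1.5% × €450,000.03 = €141,750.01…
Interest (5%/yr ÷ 4 = 1.25%/quarter): €450,000.03 × ((1 + 0.0125)^7 − 1) = €40,882.7144…
Penalties + interest = €141,750.0095… + €40,882.7144… = €182,632.72

€182,632.72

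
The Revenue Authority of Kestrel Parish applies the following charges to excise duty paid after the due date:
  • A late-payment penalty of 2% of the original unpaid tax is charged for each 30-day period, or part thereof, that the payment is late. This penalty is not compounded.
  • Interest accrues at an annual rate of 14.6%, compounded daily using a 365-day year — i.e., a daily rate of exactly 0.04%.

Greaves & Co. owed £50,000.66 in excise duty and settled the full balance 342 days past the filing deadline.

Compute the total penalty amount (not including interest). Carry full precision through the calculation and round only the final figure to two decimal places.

Penalty periods: ⌈342/30⌉ = 12; penalty = 12 × 2% × £50,000.66 = £12,000.16…

£12,000.16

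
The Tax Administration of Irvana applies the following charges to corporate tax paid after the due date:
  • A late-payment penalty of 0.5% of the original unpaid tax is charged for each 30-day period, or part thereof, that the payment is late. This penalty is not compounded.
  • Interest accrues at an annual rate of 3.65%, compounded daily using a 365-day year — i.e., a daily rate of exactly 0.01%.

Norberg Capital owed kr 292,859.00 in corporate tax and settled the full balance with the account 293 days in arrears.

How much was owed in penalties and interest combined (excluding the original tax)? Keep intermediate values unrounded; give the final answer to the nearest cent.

Penalty periods: ⌈293/30⌉ = 10; penalty = 10 × 0.5% × kr 292,859.00 = kr 14,642.95
Interest: kr 292,859.00 × ((1 + 0.0001)^293 − 1) = kr 292,859.00 × 0.02973196… = kr 8,707.2720…
Penalties + interest = kr 14,642.9500 + kr 8,707.2720… = kr 23,350.22

kr 23,350.22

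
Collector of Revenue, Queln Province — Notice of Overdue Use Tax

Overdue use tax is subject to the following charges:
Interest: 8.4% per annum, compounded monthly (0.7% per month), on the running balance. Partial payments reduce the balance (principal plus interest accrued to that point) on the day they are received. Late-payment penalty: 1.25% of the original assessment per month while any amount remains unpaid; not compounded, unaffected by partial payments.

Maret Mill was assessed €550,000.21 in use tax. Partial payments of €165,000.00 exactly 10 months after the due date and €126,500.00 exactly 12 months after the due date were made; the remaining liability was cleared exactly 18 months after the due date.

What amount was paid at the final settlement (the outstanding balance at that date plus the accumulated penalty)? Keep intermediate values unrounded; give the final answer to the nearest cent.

€440,955.27

Balance at month 10: €550,000.2100 × (1 + 0.007)^10 = €589,735.8928…
After €165,000.00 payment: €589,735.8928… − €165,000.00 = €424,735.8928…
Balance at month 12: €424,735.8928… × (1 + 0.007)^2 = €430,703.0074…
After €126,500.00 payment: €430,703.0074… − €126,500.00 = €304,203.0074…
Balance at month 18: €304,203.0074… × (1 + 0.007)^6 = €317,205.2207…
Penalty: 18 × 1.25% × €550,000.21 = €123,750.05…
Final settlement = outstanding balance + penalty = €317,205.2207… + €123,750.05… = €440,955.27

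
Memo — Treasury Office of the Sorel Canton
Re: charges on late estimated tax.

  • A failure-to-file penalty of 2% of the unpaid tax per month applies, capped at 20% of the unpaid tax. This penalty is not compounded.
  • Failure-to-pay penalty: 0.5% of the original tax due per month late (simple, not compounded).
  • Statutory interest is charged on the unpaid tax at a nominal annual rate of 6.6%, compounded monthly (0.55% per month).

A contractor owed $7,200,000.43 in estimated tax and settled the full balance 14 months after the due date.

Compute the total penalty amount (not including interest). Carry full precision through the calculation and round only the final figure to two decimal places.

$1,944,000.12

Failure-to-file: 14 × 2% × $7,200,000.43 = $2,016,000.12…, capped at 20% × $7,200,000.43 = $1,440,000.09…
Failure-to-pay penalty: 14 × 0.5% × $7,200,000.43 = $504,000.03…
Total penalty = $1,440,000.09… + $504,000.03… = $1,944,000.12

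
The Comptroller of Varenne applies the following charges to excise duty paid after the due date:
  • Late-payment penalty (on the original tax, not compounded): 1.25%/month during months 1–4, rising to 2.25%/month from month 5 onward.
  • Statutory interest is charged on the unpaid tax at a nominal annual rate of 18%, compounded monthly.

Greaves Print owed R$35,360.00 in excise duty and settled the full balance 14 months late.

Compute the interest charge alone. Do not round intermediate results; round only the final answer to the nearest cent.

Interest (18%/yr ÷ 12 = 1.5%/month): R$35,360.00 × ((1 + 0.015)^14 − 1) = R$8,194.8826…

R$8,194.88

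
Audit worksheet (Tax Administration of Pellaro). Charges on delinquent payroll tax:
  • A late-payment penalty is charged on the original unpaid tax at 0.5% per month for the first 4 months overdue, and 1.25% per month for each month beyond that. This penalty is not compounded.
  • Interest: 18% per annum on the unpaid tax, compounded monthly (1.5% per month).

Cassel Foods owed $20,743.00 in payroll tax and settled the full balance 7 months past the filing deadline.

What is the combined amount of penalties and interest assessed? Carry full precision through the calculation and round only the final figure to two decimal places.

Penalty, months 1–4: 4 × 0.5% × $20,743.00 = $414.86
Penalty, months 5–7: 3 × 1.25% × $20,743.00 = $777.86…
Interest: $20,743.00 × ((1 + 0.015)^7 − 1) = $20,743.00 × 0.1098449… = $2,278.5130…
Penalties + interest = $1,192.7225 + $2,278.5130… = $3,471.24

$3,471.24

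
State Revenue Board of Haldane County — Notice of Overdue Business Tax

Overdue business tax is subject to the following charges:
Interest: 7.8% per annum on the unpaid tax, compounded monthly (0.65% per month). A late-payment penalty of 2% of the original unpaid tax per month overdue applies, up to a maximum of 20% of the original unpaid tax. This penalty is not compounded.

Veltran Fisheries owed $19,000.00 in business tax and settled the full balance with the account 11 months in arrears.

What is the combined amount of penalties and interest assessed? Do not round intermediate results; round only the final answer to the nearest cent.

$5,203.52

Penalty (uncapped): 11 × 2% × $19,000.00 = $4,180.00; cap = 20% × $19,000.00 = $3,800.00 → penalty = $3,800.00
Interest: $19,000.00 × ((1 + 0.0065)^11 − 1) = $19,000.00 × 0.0738697… = $1,403.5235…
Penalties + interest = $3,800.0000 + $1,403.5235… = $5,203.52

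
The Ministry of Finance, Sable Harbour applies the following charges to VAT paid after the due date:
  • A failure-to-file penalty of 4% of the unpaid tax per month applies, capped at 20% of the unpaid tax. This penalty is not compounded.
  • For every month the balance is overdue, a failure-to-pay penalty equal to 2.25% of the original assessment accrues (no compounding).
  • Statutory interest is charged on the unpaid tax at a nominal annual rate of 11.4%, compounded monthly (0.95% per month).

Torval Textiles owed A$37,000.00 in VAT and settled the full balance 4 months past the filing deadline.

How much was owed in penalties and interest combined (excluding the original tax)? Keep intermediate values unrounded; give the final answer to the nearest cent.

Failure-to-file: 4 × 4% × A$37,000.00 = A$5,920.00 (under the 20% cap)
Failure-to-pay penalty = 2.25% × A$37,000.00 × 4 mo = A$3,330.00
Interest: A$37,000.00 × ((1 + 0.0095)^4 − 1) = A$37,000.00 × 0.0385449… = A$1,426.1627…
Penalties + interest = A$9,250.0000 + A$1,426.1627… = A$10,676.16

A$10,676.16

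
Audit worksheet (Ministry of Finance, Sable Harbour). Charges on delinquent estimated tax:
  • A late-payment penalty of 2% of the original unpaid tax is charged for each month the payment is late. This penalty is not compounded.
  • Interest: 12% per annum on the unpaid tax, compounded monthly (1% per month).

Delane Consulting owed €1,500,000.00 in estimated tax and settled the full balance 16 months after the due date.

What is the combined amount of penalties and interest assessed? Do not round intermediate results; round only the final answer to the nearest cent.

Late-payment penalty: 16 × 2% × €1,500,000.00 = €480,000.00
Interest: €1,500,000.00 × ((1 + 0.01)^16 − 1) = €1,500,000.00 × 0.1725786… = €258,867.9674…
Penalties + interest = €480,000.0000 + €258,867.9674… = €738,867.97

€738,867.97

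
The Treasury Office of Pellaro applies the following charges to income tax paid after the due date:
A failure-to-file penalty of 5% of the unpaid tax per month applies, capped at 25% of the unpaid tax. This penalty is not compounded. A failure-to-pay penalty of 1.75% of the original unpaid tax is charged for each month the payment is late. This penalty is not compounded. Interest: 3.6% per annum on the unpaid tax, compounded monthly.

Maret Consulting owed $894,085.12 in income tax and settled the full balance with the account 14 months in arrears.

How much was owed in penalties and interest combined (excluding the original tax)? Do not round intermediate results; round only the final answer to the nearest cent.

Failure-to-file: 14 × 5% × $894,085.12 = $625,859.58…, capped at 25% × $894,085.12 = $223,521.28
Failure-to-pay penalty: 14 × 1.75% × $894,085.12 = $219,050.85…
Interest (3.6%/yr ÷ 12 = 0.3%/month): $894,085.12 × ((1 + 0.003)^14 − 1) = $38,292.6908…
Penalties + interest = $442,572.1344 + $38,292.6908… = $480,864.83

$480,864.83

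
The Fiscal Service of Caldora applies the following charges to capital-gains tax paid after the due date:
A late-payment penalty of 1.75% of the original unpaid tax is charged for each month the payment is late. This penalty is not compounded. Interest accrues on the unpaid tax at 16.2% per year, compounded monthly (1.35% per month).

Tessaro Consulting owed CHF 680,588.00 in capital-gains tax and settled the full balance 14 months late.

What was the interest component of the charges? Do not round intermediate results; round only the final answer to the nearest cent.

Interest: CHF 680,588.00 × ((1 + 0.0135)^14 − 1) = CHF 680,588.00 × 0.2065145… = CHF 140,551.2844…

CHF 140,551.28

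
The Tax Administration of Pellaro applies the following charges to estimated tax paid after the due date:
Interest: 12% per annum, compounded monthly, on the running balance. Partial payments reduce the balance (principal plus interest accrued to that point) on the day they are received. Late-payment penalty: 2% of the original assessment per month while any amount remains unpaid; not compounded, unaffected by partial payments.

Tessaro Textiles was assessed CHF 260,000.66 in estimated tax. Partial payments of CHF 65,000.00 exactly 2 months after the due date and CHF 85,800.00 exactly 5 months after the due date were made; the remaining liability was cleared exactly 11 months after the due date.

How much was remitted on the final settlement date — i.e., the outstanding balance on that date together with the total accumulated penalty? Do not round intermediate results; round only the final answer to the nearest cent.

Monthly rate = 12% ÷ 12 = 1%
Balance at month 2: CHF 260,000.6600 × (1 + 0.01)^2 = CHF 265,226.6733…
After CHF 65,000.00 payment: CHF 265,226.6733… − CHF 65,000.00 = CHF 200,226.6733…
Balance at month 5: CHF 200,226.6733… × (1 + 0.01)^3 = CHF 206,293.7417…
After CHF 85,800.00 payment: CHF 206,293.7417… − CHF 85,800.00 = CHF 120,493.7417…
Balance at month 11: CHF 120,493.7417… × (1 + 0.01)^6 = CHF 127,906.5348…
Penalty: 11 × 2% × CHF 260,000.66 = CHF 57,200.15…
Final settlement = outstanding balance + penalty = CHF 127,906.5348… + CHF 57,200.15… = CHF 185,106.68

CHF 185,106.68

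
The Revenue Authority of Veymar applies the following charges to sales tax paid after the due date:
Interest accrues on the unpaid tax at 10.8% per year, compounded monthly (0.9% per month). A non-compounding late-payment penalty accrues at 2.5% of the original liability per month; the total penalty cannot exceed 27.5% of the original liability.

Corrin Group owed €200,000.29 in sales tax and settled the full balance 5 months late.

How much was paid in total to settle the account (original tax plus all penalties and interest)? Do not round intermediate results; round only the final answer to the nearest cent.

Penalty: 5 × 2.5% × €200,000.29 = €25,000.04… (below the 27.5% cap of €55,000.08…)
Interest: €200,000.29 × ((1 + 0.009)^5 − 1) = €200,000.29 × 0.0458173… = €9,163.4779…
Total = €200,000.29 + €25,000.0363… + €9,163.4779… = €234,163.80

€234,163.80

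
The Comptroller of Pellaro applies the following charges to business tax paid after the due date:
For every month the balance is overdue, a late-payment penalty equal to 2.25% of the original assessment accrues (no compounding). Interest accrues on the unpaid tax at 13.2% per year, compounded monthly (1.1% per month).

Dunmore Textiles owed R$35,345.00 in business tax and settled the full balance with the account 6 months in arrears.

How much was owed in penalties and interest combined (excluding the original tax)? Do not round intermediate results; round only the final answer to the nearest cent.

R$7,169.44

Late-payment penalty = 2.25% × R$35,345.00 × 6 mo = R$4,771.58…
Interest: R$35,345.00 × ((1 + 0.011)^6 − 1) = R$35,345.00 × 0.0678418… = R$2,397.8699…
Penalties + interest = R$4,771.5750 + R$2,397.8699… = R$7,169.44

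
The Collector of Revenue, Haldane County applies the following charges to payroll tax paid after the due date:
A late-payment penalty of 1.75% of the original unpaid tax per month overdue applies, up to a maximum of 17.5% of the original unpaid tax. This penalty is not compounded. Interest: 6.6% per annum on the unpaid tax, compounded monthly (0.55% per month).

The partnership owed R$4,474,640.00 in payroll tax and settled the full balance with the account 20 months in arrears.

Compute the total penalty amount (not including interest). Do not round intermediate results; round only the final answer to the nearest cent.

Penalty (uncapped): 20 × 1.75% × R$4,474,640.00 = R$1,566,124.00; cap = 17.5% × R$4,474,640.00 = R$783,062.00 → penalty = R$783,062.00

R$783,062.00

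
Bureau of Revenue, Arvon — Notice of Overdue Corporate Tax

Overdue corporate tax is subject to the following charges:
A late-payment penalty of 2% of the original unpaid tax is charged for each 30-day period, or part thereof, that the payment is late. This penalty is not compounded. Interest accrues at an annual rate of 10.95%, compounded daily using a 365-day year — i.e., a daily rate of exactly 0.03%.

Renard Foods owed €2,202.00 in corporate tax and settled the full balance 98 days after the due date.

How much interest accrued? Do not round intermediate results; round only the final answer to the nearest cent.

Interest: €2,202.00 × ((1 + 0.0003)^98 − 1) = €2,202.00 × 0.02983191… = €65.6899…

€65.69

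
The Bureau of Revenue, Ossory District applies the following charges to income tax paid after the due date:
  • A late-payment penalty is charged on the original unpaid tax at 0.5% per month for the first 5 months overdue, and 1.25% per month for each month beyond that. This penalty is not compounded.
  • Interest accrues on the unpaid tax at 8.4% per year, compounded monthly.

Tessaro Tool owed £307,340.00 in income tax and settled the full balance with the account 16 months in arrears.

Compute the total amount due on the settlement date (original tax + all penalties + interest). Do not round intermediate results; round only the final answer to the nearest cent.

Penalty, months 1–5: 5 × 0.5% × £307,340.00 = £7,683.50
Penalty, months 6–16: 11 × 1.25% × £307,340.00 = £42,259.25
Interest (8.4%/yr ÷ 12 = 0.7%/month): £307,340.00 × ((1 + 0.007)^16 − 1) = £36,289.6389…
Total = £307,340.00 + £49,942.7500 + £36,289.6389… = £393,572.39

£393,572.39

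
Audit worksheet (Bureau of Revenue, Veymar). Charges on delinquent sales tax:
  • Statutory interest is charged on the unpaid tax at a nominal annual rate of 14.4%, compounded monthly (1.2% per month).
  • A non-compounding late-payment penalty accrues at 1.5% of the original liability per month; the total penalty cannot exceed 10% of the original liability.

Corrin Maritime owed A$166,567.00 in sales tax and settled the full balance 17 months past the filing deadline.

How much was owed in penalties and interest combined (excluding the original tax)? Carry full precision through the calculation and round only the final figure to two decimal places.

Penalty (uncapped): 17 × 1.5% × A$166,567.00 = A$42,474.59…; cap = 10% × A$166,567.00 = A$16,656.70 → penalty = A$16,656.70
Interest: A$166,567.00 × ((1 + 0.012)^17 − 1) = A$166,567.00 × 0.2248100… = A$37,445.9221…
Penalties + interest = A$16,656.7000 + A$37,445.9221… = A$54,102.62

A$54,102.62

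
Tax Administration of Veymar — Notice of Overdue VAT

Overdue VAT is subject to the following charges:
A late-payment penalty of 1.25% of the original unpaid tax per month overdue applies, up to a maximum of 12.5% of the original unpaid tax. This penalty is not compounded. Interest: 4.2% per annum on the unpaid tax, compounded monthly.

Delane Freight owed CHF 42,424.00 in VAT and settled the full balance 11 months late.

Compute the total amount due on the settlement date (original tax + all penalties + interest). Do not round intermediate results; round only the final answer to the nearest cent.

CHF 49,389.21

Penalty (uncapped): 11 × 1.25% × CHF 42,424.00 = CHF 5,833.30; cap = 12.5% × CHF 42,424.00 = CHF 5,303.00 → penalty = CHF 5,303.00
Interest (4.2%/yr ÷ 12 = 0.35%/month): CHF 42,424.00 × ((1 + 0.0035)^11 − 1) = CHF 1,662.2094…
Total = CHF 42,424.00 + CHF 5,303.0000 + CHF 1,662.2094… = CHF 49,389.21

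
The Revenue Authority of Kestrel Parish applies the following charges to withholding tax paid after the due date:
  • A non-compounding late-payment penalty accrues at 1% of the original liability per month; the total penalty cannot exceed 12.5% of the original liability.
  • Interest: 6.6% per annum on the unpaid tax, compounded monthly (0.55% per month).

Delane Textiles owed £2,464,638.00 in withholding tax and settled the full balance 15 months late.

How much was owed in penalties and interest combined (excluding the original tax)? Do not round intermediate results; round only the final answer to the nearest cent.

Penalty (uncapped): 15 × 1% × £2,464,638.00 = £369,695.70; cap = 12.5% × £2,464,638.00 = £308,079.75 → penalty = £308,079.75
Interest: £2,464,638.00 × ((1 + 0.0055)^15 − 1) = £2,464,638.00 × 0.0857532… = £211,350.6322…
Penalties + interest = £308,079.7500 + £211,350.6322… = £519,430.38

£519,430.38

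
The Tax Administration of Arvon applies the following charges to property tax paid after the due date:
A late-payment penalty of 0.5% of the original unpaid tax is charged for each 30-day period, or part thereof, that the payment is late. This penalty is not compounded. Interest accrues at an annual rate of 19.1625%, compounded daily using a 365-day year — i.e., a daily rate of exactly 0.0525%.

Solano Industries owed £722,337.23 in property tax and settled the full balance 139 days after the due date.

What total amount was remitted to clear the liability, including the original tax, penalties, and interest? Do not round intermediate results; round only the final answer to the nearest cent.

Penalty periods: ⌈139/30⌉ = 5; penalty = 5 × 0.5% × £722,337.23 = £18,058.43…
Interest: £722,337.23 × ((1 + 0.000525)^139 − 1) = £722,337.23 × 0.07568305… = £54,668.6813…
Total = £722,337.23 + £18,058.4308… + £54,668.6813… = £795,064.34

£795,064.34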